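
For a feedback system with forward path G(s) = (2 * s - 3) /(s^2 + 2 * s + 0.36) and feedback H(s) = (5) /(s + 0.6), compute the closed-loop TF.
Closed-loop T = G/(1+GH).
Numerator: G_num * H_den = 2*s^2 - 1.8*s - 1.8.
Denominator: G_den * H_den + G_num * H_num = (s^3 + 2.6*s^2 + 1.56*s + 0.216) + (10*s - 15) = s^3 + 2.6*s^2 + 11.56*s - 14.784.
T(s) = (2*s^2 - 1.8*s - 1.8)/(s^3 + 2.6*s^2 + 11.56*s - 14.784)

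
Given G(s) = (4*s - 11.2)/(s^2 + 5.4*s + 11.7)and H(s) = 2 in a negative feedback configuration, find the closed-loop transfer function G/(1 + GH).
Closed-loop T = G/(1+GH).
Numerator: G_num * H_den = 4*s - 11.2.
Denominator: G_den * H_den + G_num * H_num = (s^2 + 5.4*s + 11.7) + (8*s - 22.4) = s^2 + 13.4*s - 10.7.
T(s) = (4*s - 11.2)/(s^2 + 13.4*s - 10.7)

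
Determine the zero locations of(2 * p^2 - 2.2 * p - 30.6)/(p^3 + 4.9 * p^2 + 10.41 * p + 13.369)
Set numerator = 0: 2*p^2 - 2.2*p - 30.6 = 2*(p + 3.4)(p - 4.5) = 0 → Zeros: -3.4, 4.5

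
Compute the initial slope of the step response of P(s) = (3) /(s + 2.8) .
IVT: y'(0⁺) = lim_{s→∞} s²·Y(s) = lim_{s→∞} s·P(s).
deg(num) = 0, deg(den) = 1, relative degree = 1, so s·P(s) → (leading num)/(leading den) = 3/1 = 3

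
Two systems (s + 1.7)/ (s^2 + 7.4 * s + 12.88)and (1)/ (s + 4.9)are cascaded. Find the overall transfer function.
Series: H = H₁ · H₂ = (n₁·n₂)/(d₁·d₂).
Num: n₁·n₂ = s + 1.7. Den: d₁·d₂ = s^3 + 12.3*s^2 + 49.14*s + 63.112.
H(s) = (s + 1.7)/(s^3 + 12.3*s^2 + 49.14*s + 63.112)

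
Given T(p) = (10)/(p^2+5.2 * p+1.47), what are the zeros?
Numerator is a nonzero constant (10) → Zeros: none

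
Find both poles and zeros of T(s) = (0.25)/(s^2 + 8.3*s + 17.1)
Set denominator = 0: s^2 + 8.3*s + 17.1 = (s + 4.5)(s + 3.8) = 0 → Poles: -3.8, -4.5
Numerator is a nonzero constant (0.25) → Zeros: none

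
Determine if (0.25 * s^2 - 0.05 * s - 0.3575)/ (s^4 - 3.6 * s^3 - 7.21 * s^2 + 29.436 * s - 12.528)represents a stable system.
Denominator: s^4 - 3.6*s^3 - 7.21*s^2 + 29.436*s - 12.528 = (s - 2.4)(s - 3.6)(s - 0.5)(s + 2.9). Poles: -2.9, 0.5, 2.4, 3.6. All Re(p)<0: No (unstable)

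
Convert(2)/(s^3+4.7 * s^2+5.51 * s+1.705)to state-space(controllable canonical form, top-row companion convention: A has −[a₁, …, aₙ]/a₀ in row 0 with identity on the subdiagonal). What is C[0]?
Reachable canonical form: C = numerator coefficients (right-aligned, zero-padded to length n).
num = 2, C = [[0, 0, 2]].
C[0] = 0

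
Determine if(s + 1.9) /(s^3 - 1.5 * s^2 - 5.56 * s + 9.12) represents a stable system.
Denominator: s^3 - 1.5*s^2 - 5.56*s + 9.12 = (s - 1.9)(s + 2.4)(s - 2). Poles: -2.4, 1.9, 2. All Re(p)<0: No (unstable)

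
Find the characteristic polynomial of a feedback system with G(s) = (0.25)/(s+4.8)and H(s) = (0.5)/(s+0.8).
Characteristic poly = G_den * H_den + G_num * H_num = (s^2 + 5.6*s + 3.84) + (0.125) = s^2 + 5.6*s + 3.965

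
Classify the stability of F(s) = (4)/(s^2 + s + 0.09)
Denominator: s^2 + s + 0.09 = (s + 0.9)(s + 0.1). Poles: -0.1, -0.9. Stable (all poles in LHP)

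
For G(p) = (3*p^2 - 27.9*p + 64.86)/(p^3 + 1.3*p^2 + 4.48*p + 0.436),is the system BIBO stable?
Denominator: p^3 + 1.3*p^2 + 4.48*p + 0.436 = (p + 0.1)(p^2 + 1.2*p + 4.36). Poles: -0.1, -0.6 + 2j, -0.6 - 2j. All Re(p)<0: Yes (stable)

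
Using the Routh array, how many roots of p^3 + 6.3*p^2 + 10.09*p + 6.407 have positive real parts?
Routh array:
p^3: [1, 10.09]; p^2: [6.3, 6.407]; p^1: [9.07302]; p^0: [6.407]
First column: [1, 6.3, 9.07302, 6.407]. Sign changes = RHP roots = 0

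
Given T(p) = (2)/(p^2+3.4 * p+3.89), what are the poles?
Set denominator = 0: p^2 + 3.4*p + 3.89 = 0 → Poles: -1.7 + 1j, -1.7 - 1j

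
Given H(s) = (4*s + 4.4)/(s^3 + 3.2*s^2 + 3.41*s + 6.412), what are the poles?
Set denominator = 0: s^3 + 3.2*s^2 + 3.41*s + 6.412 = (s + 2.8)(s^2 + 0.4*s + 2.29) = 0 → Poles: -0.2 + 1.5j, -0.2 - 1.5j, -2.8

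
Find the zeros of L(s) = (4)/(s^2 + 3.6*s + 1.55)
Numerator is a nonzero constant (4) → Zeros: none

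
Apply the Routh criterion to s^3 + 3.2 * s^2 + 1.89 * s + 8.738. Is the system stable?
Routh array:
s^3: [1, 1.89]; s^2: [3.2, 8.738]; s^1: [-0.840625]; s^0: [8.738]
First column: [1, 3.2, -0.840625, 8.738]. Sign changes = 2.
No, unstable (2 RHP root(s))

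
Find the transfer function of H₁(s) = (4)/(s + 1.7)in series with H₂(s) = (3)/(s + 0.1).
Series: H = H₁ · H₂ = (n₁·n₂)/(d₁·d₂).
Num: n₁·n₂ = 12. Den: d₁·d₂ = s^2 + 1.8*s + 0.17.
H(s) = (12)/(s^2 + 1.8*s + 0.17)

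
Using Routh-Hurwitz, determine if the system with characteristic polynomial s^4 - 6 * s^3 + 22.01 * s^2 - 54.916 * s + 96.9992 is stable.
Routh array:
s^4: [1, 22.01, 96.9992]; s^3: [-6, -54.916]; s^2: [12.8573, 96.9992]; s^1: [-9.65038]; s^0: [96.9992]
First column: [1, -6, 12.8573, -9.65038, 96.9992]. Sign changes = 4.
No, unstable (4 RHP root(s))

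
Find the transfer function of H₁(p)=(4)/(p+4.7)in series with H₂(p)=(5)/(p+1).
Series: H = H₁ · H₂ = (n₁·n₂)/(d₁·d₂).
Num: n₁·n₂ = 20. Den: d₁·d₂ = p^2 + 5.7*p + 4.7.
H(p) = (20)/(p^2 + 5.7*p + 4.7)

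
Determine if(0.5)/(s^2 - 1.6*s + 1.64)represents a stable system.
Denominator: s^2 - 1.6*s + 1.64. Poles: 0.8 + 1j, 0.8 - 1j. All Re(p)<0: No (unstable)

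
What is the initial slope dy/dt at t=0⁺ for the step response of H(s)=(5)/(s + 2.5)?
IVT: y'(0⁺) = lim_{s→∞} s²·Y(s) = lim_{s→∞} s·H(s).
deg(num) = 0, deg(den) = 1, relative degree = 1, so s·H(s) → (leading num)/(leading den) = 5/1 = 5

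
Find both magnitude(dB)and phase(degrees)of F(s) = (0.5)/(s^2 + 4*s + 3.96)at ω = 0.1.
Substitute s = j*0.1: F(j0.1) = 0.125297 - 0.0126883j.
|F| = 20*log₁₀(sqrt(Re²+Im²)) = -18.00 dB.
∠F = atan2(Im, Re) = -5.78°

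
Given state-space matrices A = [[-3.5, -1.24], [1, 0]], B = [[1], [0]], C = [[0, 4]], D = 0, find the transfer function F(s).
F(s) = C(sI - A)⁻¹B + D.
Characteristic polynomial det(sI - A) = s^2 + 3.5*s + 1.24.
Numerator from C·adj(sI-A)·B + D·det(sI-A) = 4.
F(s) = (4)/(s^2 + 3.5*s + 1.24)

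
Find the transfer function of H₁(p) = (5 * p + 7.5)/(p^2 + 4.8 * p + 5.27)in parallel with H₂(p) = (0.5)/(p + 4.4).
Parallel: H = H₁ + H₂ = (n₁·d₂ + n₂·d₁)/(d₁·d₂).
n₁·d₂ = 5*p^2 + 29.5*p + 33. n₂·d₁ = 0.5*p^2 + 2.4*p + 2.635. Sum = 5.5*p^2 + 31.9*p + 35.635. d₁·d₂ = p^3 + 9.2*p^2 + 26.39*p + 23.188.
H(p) = (5.5*p^2 + 31.9*p + 35.635)/(p^3 + 9.2*p^2 + 26.39*p + 23.188)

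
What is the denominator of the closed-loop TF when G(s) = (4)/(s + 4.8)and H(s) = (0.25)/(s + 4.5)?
Characteristic poly = G_den * H_den + G_num * H_num = (s^2 + 9.3*s + 21.6) + (1) = s^2 + 9.3*s + 22.6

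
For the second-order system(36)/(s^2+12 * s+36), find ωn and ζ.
Standard form: ωn²/(s²+2ζωn·s+ωn²).
const=36=ωn² → ωn=6, s coeff=12=2ζωn → ζ=1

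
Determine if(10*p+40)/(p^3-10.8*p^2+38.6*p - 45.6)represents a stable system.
Denominator: p^3 - 10.8*p^2 + 38.6*p - 45.6 = (p - 4)(p - 3.8)(p - 3). Poles: 3, 3.8, 4. All Re(p)<0: No (unstable)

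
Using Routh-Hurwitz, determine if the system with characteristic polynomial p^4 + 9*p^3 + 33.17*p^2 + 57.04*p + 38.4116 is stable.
Routh array:
p^4: [1, 33.17, 38.4116]; p^3: [9, 57.04]; p^2: [26.8322, 38.4116]; p^1: [44.1561]; p^0: [38.4116]
First column: [1, 9, 26.8322, 44.1561, 38.4116]. Sign changes = 0.
Yes, stable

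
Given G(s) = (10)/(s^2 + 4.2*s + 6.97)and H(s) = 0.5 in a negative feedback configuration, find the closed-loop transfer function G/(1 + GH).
Closed-loop T = G/(1+GH).
Numerator: G_num * H_den = 10.
Denominator: G_den * H_den + G_num * H_num = (s^2 + 4.2*s + 6.97) + (5) = s^2 + 4.2*s + 11.97.
T(s) = (10)/(s^2 + 4.2*s + 11.97)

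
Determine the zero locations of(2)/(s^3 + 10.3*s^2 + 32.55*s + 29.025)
Numerator is a nonzero constant (2) → Zeros: none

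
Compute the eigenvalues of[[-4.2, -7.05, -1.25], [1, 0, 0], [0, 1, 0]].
Eigenvalues solve det(λI - A) = 0.
Characteristic polynomial: λ^3 + 4.2*λ^2 + 7.05*λ + 1.25 = 0.
Factor: (λ + 0.2)(λ^2 + 4*λ + 6.25) = 0.
Roots: -0.2, -2 + 1.5j, -2 - 1.5j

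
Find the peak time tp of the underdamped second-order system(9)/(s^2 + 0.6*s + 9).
Standard form: ωn²/(s²+2ζωn·s+ωn²) → ωn = 3, ζ = 0.1.
ωd = ωn·√(1-ζ²) = 3·√(1-0.1²) = 2.985.
tp = π/ωd = π/2.985 = 1.052 s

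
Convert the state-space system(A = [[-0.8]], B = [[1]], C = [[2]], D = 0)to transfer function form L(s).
L(s) = C(sI - A)⁻¹B + D.
Characteristic polynomial det(sI - A) = s + 0.8.
Numerator from C·adj(sI-A)·B + D·det(sI-A) = 2.
L(s) = (2)/(s + 0.8)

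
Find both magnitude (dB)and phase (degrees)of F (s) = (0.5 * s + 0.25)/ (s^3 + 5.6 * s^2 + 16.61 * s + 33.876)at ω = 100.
Substitute s = j*100: F(j100) = -4.99403e-05 - 2.5492e-06j.
|F| = 20*log₁₀(sqrt(Re²+Im²)) = -86.02 dB.
∠F = atan2(Im, Re) = -177.08°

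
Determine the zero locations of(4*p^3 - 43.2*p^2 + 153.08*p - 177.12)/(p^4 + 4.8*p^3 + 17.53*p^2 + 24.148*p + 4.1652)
Set numerator = 0: 4*p^3 - 43.2*p^2 + 153.08*p - 177.12 = 4*(p - 4.1)(p - 2.7)(p - 4) = 0 → Zeros: 2.7, 4, 4.1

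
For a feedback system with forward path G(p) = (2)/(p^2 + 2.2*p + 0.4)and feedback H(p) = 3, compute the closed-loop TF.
Closed-loop T = G/(1+GH).
Numerator: G_num * H_den = 2.
Denominator: G_den * H_den + G_num * H_num = (p^2 + 2.2*p + 0.4) + (6) = p^2 + 2.2*p + 6.4.
T(p) = (2)/(p^2 + 2.2*p + 6.4)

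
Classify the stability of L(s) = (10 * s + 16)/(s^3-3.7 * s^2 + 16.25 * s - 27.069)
Denominator: s^3 - 3.7*s^2 + 16.25*s - 27.069 = (s - 2.1)(s^2 - 1.6*s + 12.89). Poles: 0.8 + 3.5j, 0.8 - 3.5j, 2.1. Unstable (3 pole(s) in RHP)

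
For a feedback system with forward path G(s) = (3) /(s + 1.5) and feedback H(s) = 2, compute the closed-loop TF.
Closed-loop T = G/(1+GH).
Numerator: G_num * H_den = 3.
Denominator: G_den * H_den + G_num * H_num = (s + 1.5) + (6) = s + 7.5.
T(s) = (3)/(s + 7.5)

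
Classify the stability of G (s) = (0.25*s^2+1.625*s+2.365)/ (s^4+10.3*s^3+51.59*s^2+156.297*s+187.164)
Denominator: s^4 + 10.3*s^3 + 51.59*s^2 + 156.297*s + 187.164 = (s + 2.4)(s + 4.5)(s^2 + 3.4*s + 17.33). Poles: -1.7 + 3.8j, -1.7 - 3.8j, -2.4, -4.5. Stable (all poles in LHP)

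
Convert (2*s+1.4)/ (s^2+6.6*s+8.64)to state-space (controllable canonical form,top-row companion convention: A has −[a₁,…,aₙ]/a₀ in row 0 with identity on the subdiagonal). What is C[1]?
Reachable canonical form: C = numerator coefficients (right-aligned, zero-padded to length n).
num = 2*s + 1.4, C = [[2, 1.4]].
C[1] = 1.4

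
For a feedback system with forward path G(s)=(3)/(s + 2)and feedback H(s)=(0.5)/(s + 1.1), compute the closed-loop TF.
Closed-loop T = G/(1+GH).
Numerator: G_num * H_den = 3*s + 3.3.
Denominator: G_den * H_den + G_num * H_num = (s^2 + 3.1*s + 2.2) + (1.5) = s^2 + 3.1*s + 3.7.
T(s) = (3*s + 3.3)/(s^2 + 3.1*s + 3.7)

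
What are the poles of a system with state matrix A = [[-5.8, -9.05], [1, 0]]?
Eigenvalues solve det(λI - A) = 0.
Characteristic polynomial: λ^2 + 5.8*λ + 9.05 = 0.
Roots: -2.9 + 0.8j, -2.9 - 0.8j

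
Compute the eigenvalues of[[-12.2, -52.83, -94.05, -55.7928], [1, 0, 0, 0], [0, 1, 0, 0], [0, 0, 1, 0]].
Eigenvalues solve det(λI - A) = 0.
Characteristic polynomial: λ^4 + 12.2*λ^3 + 52.83*λ^2 + 94.05*λ + 55.7928 = 0.
Factor: (λ + 4.2)(λ + 2.7)(λ + 4.1)(λ + 1.2) = 0.
Roots: -1.2, -2.7, -4.1, -4.2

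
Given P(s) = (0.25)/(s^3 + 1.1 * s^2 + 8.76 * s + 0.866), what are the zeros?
Numerator is a nonzero constant (0.25) → Zeros: none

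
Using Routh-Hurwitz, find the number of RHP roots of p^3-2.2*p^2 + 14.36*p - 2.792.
Routh array:
p^3: [1, 14.36]; p^2: [-2.2, -2.792]; p^1: [13.0909]; p^0: [-2.792]
First column: [1, -2.2, 13.0909, -2.792]. Sign changes = RHP roots = 3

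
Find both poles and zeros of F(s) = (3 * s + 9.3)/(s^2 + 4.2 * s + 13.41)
Set denominator = 0: s^2 + 4.2*s + 13.41 = 0 → Poles: -2.1 + 3j, -2.1 - 3j
Set numerator = 0: 3*s + 9.3 = 0 → Zeros: -3.1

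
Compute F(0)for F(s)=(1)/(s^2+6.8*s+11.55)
DC gain = F(0) = num(0)/den(0) = 1/11.55 = 0.08658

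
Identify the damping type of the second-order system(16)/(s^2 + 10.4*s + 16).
Standard form: ωn²/(s²+2ζωn·s+ωn²) gives ωn=4, ζ=1.3.
Overdamped (ζ = 1.3 > 1)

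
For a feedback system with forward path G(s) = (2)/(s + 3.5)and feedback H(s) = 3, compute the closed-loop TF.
Closed-loop T = G/(1+GH).
Numerator: G_num * H_den = 2.
Denominator: G_den * H_den + G_num * H_num = (s + 3.5) + (6) = s + 9.5.
T(s) = (2)/(s + 9.5)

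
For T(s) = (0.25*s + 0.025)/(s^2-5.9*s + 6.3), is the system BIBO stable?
Denominator: s^2 - 5.9*s + 6.3 = (s - 1.4)(s - 4.5). Poles: 1.4, 4.5. All Re(p)<0: No (unstable)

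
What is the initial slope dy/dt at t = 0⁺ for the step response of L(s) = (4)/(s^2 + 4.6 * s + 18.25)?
IVT: y'(0⁺) = lim_{s→∞} s²·Y(s) = lim_{s→∞} s·L(s).
deg(num) = 0, deg(den) = 2, relative degree = 2 ≥ 2, so s·L(s) → 0. Initial slope = 0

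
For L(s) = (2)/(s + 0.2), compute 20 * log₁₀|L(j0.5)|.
Substitute s = j*0.5: L(j0.5) = 1.37931 - 3.44828j.
|L(j0.5)| = sqrt(Re² + Im²) = 3.714.
20*log₁₀(3.714) = 11.40 dB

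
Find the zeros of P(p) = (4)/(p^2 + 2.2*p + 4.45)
Numerator is a nonzero constant (4) → Zeros: none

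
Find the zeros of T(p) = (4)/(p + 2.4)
Numerator is a nonzero constant (4) → Zeros: none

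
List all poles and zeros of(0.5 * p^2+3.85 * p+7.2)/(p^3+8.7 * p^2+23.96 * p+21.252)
Set denominator = 0: p^3 + 8.7*p^2 + 23.96*p + 21.252 = (p + 2.3)(p + 2.2)(p + 4.2) = 0 → Poles: -2.2, -2.3, -4.2
Set numerator = 0: 0.5*p^2 + 3.85*p + 7.2 = 0.5*(p + 4.5)(p + 3.2) = 0 → Zeros: -3.2, -4.5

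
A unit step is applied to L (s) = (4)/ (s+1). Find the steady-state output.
FVT: lim_{t→∞} y(t) = lim_{s→0} s*Y(s) where Y(s) = L(s)/s.
= lim_{s→0} L(s) = L(0) = num(0)/den(0) = 4/1 = 4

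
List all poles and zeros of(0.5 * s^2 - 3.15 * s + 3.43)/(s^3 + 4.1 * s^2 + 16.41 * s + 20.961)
Set denominator = 0: s^3 + 4.1*s^2 + 16.41*s + 20.961 = (s + 1.7)(s^2 + 2.4*s + 12.33) = 0 → Poles: -1.2 + 3.3j, -1.2 - 3.3j, -1.7
Set numerator = 0: 0.5*s^2 - 3.15*s + 3.43 = 0.5*(s - 1.4)(s - 4.9) = 0 → Zeros: 1.4, 4.9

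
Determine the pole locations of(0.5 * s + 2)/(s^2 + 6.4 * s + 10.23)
Set denominator = 0: s^2 + 6.4*s + 10.23 = (s + 3.3)(s + 3.1) = 0 → Poles: -3.1, -3.3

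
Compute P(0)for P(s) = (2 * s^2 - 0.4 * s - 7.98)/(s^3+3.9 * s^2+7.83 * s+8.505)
DC gain = P(0) = num(0)/den(0) = -7.98/8.505 = -0.9383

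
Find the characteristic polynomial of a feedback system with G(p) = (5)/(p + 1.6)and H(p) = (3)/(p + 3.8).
Characteristic poly = G_den * H_den + G_num * H_num = (p^2 + 5.4*p + 6.08) + (15) = p^2 + 5.4*p + 21.08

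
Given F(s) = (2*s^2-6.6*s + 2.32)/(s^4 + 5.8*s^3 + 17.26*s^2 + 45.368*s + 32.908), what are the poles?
Set denominator = 0: s^4 + 5.8*s^3 + 17.26*s^2 + 45.368*s + 32.908 = (s + 3.8)(s + 1)(s^2 + s + 8.66) = 0 → Poles: -0.5 + 2.9j, -0.5 - 2.9j, -1, -3.8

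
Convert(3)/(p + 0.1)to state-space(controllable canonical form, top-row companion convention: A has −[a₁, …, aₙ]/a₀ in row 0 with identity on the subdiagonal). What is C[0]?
Reachable canonical form: C = numerator coefficients (right-aligned, zero-padded to length n).
num = 3, C = [[3]].
C[0] = 3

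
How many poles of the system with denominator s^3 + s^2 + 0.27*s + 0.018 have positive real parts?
s^3 + s^2 + 0.27*s + 0.018 = (s + 0.6)(s + 0.3)(s + 0.1). Poles: -0.1, -0.3, -0.6. RHP poles (Re>0): 0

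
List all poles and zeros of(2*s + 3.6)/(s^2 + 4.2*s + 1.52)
Set denominator = 0: s^2 + 4.2*s + 1.52 = (s + 0.4)(s + 3.8) = 0 → Poles: -0.4, -3.8
Set numerator = 0: 2*s + 3.6 = 0 → Zeros: -1.8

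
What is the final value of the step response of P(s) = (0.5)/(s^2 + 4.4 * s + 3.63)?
FVT: lim_{t→∞} y(t) = lim_{s→0} s*Y(s) where Y(s) = P(s)/s.
= lim_{s→0} P(s) = P(0) = num(0)/den(0) = 0.5/3.63 = 0.1377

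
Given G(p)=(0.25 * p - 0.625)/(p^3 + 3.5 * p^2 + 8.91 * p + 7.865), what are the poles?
Set denominator = 0: p^3 + 3.5*p^2 + 8.91*p + 7.865 = (p + 1.3)(p^2 + 2.2*p + 6.05) = 0 → Poles: -1.1 + 2.2j, -1.1 - 2.2j, -1.3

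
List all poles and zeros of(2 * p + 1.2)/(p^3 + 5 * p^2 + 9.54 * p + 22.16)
Set denominator = 0: p^3 + 5*p^2 + 9.54*p + 22.16 = (p + 4)(p^2 + p + 5.54) = 0 → Poles: -0.5 + 2.3j, -0.5 - 2.3j, -4
Set numerator = 0: 2*p + 1.2 = 0 → Zeros: -0.6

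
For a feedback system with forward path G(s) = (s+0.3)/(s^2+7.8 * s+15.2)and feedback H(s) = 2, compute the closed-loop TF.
Closed-loop T = G/(1+GH).
Numerator: G_num * H_den = s + 0.3.
Denominator: G_den * H_den + G_num * H_num = (s^2 + 7.8*s + 15.2) + (2*s + 0.6) = s^2 + 9.8*s + 15.8.
T(s) = (s + 0.3)/(s^2 + 9.8*s + 15.8)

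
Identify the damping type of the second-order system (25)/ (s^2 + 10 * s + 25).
Standard form: ωn²/(s²+2ζωn·s+ωn²) gives ωn=5, ζ=1.
Critically damped (ζ = 1)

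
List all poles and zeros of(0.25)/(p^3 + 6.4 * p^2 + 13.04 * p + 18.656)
Set denominator = 0: p^3 + 6.4*p^2 + 13.04*p + 18.656 = (p + 4.4)(p^2 + 2*p + 4.24) = 0 → Poles: -1 + 1.8j, -1 - 1.8j, -4.4
Numerator is a nonzero constant (0.25) → Zeros: none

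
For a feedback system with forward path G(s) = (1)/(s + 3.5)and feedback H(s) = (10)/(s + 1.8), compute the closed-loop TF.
Closed-loop T = G/(1+GH).
Numerator: G_num * H_den = s + 1.8.
Denominator: G_den * H_den + G_num * H_num = (s^2 + 5.3*s + 6.3) + (10) = s^2 + 5.3*s + 16.3.
T(s) = (s + 1.8)/(s^2 + 5.3*s + 16.3)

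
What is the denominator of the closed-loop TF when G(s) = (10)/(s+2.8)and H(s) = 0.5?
Characteristic poly = G_den * H_den + G_num * H_num = (s + 2.8) + (5) = s + 7.8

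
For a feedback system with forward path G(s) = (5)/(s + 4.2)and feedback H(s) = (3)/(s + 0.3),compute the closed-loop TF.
Closed-loop T = G/(1+GH).
Numerator: G_num * H_den = 5*s + 1.5.
Denominator: G_den * H_den + G_num * H_num = (s^2 + 4.5*s + 1.26) + (15) = s^2 + 4.5*s + 16.26.
T(s) = (5*s + 1.5)/(s^2 + 4.5*s + 16.26)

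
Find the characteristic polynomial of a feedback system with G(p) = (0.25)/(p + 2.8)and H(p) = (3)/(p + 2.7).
Characteristic poly = G_den * H_den + G_num * H_num = (p^2 + 5.5*p + 7.56) + (0.75) = p^2 + 5.5*p + 8.31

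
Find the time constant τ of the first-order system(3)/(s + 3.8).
First-order system: τ = -1/pole. Pole = -3.8. τ = -1/(-3.8) = 0.2632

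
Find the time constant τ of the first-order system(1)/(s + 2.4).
First-order system: τ = -1/pole. Pole = -2.4. τ = -1/(-2.4) = 0.4167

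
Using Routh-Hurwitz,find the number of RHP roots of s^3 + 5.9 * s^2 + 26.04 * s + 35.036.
Routh array:
s^3: [1, 26.04]; s^2: [5.9, 35.036]; s^1: [20.1017]; s^0: [35.036]
First column: [1, 5.9, 20.1017, 35.036]. Sign changes = RHP roots = 0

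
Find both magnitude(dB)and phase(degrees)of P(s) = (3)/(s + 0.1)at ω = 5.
Substitute s = j*5: P(j5) = 0.0119952 - 0.59976j.
|P| = 20*log₁₀(sqrt(Re²+Im²)) = -4.44 dB.
∠P = atan2(Im, Re) = -88.85°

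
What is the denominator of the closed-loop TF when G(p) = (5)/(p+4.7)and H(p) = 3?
Characteristic poly = G_den * H_den + G_num * H_num = (p + 4.7) + (15) = p + 19.7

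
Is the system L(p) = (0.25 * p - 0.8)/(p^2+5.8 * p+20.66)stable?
Denominator: p^2 + 5.8*p + 20.66. Poles: -2.9 + 3.5j, -2.9 - 3.5j. All Re(p)<0: Yes (stable)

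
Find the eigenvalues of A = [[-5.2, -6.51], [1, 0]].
Eigenvalues solve det(λI - A) = 0.
Characteristic polynomial: λ^2 + 5.2*λ + 6.51 = 0.
Factor: (λ + 2.1)(λ + 3.1) = 0.
Roots: -2.1, -3.1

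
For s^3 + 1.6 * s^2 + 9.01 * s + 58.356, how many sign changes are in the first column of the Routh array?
Routh array:
s^3: [1, 9.01]; s^2: [1.6, 58.356]; s^1: [-27.4625]; s^0: [58.356]
First column: [1, 1.6, -27.4625, 58.356]. Sign changes = 2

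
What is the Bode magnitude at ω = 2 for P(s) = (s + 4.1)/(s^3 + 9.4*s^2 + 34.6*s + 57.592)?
Substitute s = j*2: P(j2) = 0.0493031 - 0.0508878j.
|P(j2)| = sqrt(Re² + Im²) = 0.07085.
20*log₁₀(0.07085) = -22.99 dB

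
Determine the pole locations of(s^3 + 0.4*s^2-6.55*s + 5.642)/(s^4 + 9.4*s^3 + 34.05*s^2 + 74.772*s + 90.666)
Set denominator = 0: s^4 + 9.4*s^3 + 34.05*s^2 + 74.772*s + 90.666 = (s + 3)(s + 4.6)(s^2 + 1.8*s + 6.57) = 0 → Poles: -0.9 + 2.4j, -0.9 - 2.4j, -3, -4.6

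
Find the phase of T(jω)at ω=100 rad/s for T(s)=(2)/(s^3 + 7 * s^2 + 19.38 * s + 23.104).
Substitute s = j*100: T(j100) = -1.39811e-07 + 1.99408e-06j.
∠T(j100) = atan2(Im, Re) = atan2(1.99408e-06, -1.39811e-07) = 94.01° (principal value).
Summing the individual angle contributions Σ∠(j100 − zᵢ) − Σ∠(j100 − pₖ) over the 0 zero(s) and 3 pole(s), each followed continuously from ω = 0 (DC phase referenced to (−180°, 180°]), gives -265.99°, i.e. the principal value - 360°. Continuous Bode phase = -265.99°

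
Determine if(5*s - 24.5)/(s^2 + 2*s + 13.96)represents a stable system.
Denominator: s^2 + 2*s + 13.96. Poles: -1 + 3.6j, -1 - 3.6j. All Re(p)<0: Yes (stable)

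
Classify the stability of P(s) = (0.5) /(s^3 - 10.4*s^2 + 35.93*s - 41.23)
Denominator: s^3 - 10.4*s^2 + 35.93*s - 41.23 = (s - 3.8)(s - 3.1)(s - 3.5). Poles: 3.1, 3.5, 3.8. Unstable (3 pole(s) in RHP)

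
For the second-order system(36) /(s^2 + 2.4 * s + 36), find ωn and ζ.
Standard form: ωn²/(s²+2ζωn·s+ωn²).
const=36=ωn² → ωn=6, s coeff=2.4=2ζωn → ζ=0.2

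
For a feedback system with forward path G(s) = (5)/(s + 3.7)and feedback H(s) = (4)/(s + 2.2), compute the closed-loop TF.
Closed-loop T = G/(1+GH).
Numerator: G_num * H_den = 5*s + 11.
Denominator: G_den * H_den + G_num * H_num = (s^2 + 5.9*s + 8.14) + (20) = s^2 + 5.9*s + 28.14.
T(s) = (5*s + 11)/(s^2 + 5.9*s + 28.14)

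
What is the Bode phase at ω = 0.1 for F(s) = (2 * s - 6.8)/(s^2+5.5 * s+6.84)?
Substitute s = j*0.1: F(j0.1) = -0.98685 + 0.108751j.
∠F(j0.1) = atan2(Im, Re) = atan2(0.108751, -0.98685) = 173.71°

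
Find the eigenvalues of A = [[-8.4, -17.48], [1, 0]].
Eigenvalues solve det(λI - A) = 0.
Characteristic polynomial: λ^2 + 8.4*λ + 17.48 = 0.
Factor: (λ + 3.8)(λ + 4.6) = 0.
Roots: -3.8, -4.6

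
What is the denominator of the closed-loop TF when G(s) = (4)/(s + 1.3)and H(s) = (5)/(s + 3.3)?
Characteristic poly = G_den * H_den + G_num * H_num = (s^2 + 4.6*s + 4.29) + (20) = s^2 + 4.6*s + 24.29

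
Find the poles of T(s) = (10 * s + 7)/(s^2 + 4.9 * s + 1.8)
Set denominator = 0: s^2 + 4.9*s + 1.8 = (s + 4.5)(s + 0.4) = 0 → Poles: -0.4, -4.5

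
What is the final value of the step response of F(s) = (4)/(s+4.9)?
FVT: lim_{t→∞} y(t) = lim_{s→0} s*Y(s) where Y(s) = F(s)/s.
= lim_{s→0} F(s) = F(0) = num(0)/den(0) = 4/4.9 = 0.8163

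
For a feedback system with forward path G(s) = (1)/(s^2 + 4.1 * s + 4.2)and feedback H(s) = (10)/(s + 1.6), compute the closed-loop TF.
Closed-loop T = G/(1+GH).
Numerator: G_num * H_den = s + 1.6.
Denominator: G_den * H_den + G_num * H_num = (s^3 + 5.7*s^2 + 10.76*s + 6.72) + (10) = s^3 + 5.7*s^2 + 10.76*s + 16.72.
T(s) = (s + 1.6)/(s^3 + 5.7*s^2 + 10.76*s + 16.72)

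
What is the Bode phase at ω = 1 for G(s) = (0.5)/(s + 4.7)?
Substitute s = j*1: G(j1) = 0.101776 - 0.0216544j.
∠G(j1) = atan2(Im, Re) = atan2(-0.0216544, 0.101776) = -12.01°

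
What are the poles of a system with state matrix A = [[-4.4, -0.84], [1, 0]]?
Eigenvalues solve det(λI - A) = 0.
Characteristic polynomial: λ^2 + 4.4*λ + 0.84 = 0.
Factor: (λ + 0.2)(λ + 4.2) = 0.
Roots: -0.2, -4.2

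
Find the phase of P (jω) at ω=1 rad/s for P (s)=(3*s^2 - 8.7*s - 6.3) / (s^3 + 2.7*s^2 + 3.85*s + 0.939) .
Substitute s = j*1: P(j1) = -0.749999 + 3.72658j.
∠P(j1) = atan2(Im, Re) = atan2(3.72658, -0.749999) = 101.38°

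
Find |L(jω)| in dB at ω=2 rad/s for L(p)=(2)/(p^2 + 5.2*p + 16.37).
Substitute p = j*2: L(j2) = 0.0947251 - 0.0796395j.
|L(j2)| = sqrt(Re² + Im²) = 0.1238.
20*log₁₀(0.1238) = -18.15 dB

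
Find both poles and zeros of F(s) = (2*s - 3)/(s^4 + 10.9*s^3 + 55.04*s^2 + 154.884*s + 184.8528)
Set denominator = 0: s^4 + 10.9*s^3 + 55.04*s^2 + 154.884*s + 184.8528 = (s + 3.6)(s + 3.3)(s^2 + 4*s + 15.56) = 0 → Poles: -2 + 3.4j, -2 - 3.4j, -3.3, -3.6
Set numerator = 0: 2*s - 3 = 0 → Zeros: 1.5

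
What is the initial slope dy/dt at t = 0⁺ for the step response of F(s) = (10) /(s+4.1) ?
IVT: y'(0⁺) = lim_{s→∞} s²·Y(s) = lim_{s→∞} s·F(s).
deg(num) = 0, deg(den) = 1, relative degree = 1, so s·F(s) → (leading num)/(leading den) = 10/1 = 10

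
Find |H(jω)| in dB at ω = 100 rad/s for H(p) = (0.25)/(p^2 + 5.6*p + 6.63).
Substitute p = j*100: H(j100) = -2.49383e-05 - 1.39747e-06j.
|H(j100)| = sqrt(Re² + Im²) = 2.498e-05.
20*log₁₀(2.498e-05) = -92.05 dB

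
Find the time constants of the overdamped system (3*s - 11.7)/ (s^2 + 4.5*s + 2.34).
Overdamped: real poles at -3.9, -0.6. τ = -1/pole → τ₁ = 0.2564, τ₂ = 1.667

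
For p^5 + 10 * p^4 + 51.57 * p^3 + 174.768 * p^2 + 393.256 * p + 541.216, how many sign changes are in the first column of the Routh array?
Routh array:
p^5: [1, 51.57, 393.256]; p^4: [10, 174.768, 541.216]; p^3: [34.0932, 339.1344]; p^2: [75.2953, 541.216]; p^1: [94.0753]; p^0: [541.216]
First column: [1, 10, 34.0932, 75.2953, 94.0753, 541.216]. Sign changes = 0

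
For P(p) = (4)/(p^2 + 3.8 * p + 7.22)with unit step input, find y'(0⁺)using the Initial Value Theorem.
IVT: y'(0⁺) = lim_{p→∞} p²·Y(p) = lim_{p→∞} p·P(p).
deg(num) = 0, deg(den) = 2, relative degree = 2 ≥ 2, so p·P(p) → 0. Initial slope = 0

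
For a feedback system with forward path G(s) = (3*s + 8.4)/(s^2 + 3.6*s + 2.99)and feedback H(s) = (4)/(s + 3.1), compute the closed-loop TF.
Closed-loop T = G/(1+GH).
Numerator: G_num * H_den = 3*s^2 + 17.7*s + 26.04.
Denominator: G_den * H_den + G_num * H_num = (s^3 + 6.7*s^2 + 14.15*s + 9.269) + (12*s + 33.6) = s^3 + 6.7*s^2 + 26.15*s + 42.869.
T(s) = (3*s^2 + 17.7*s + 26.04)/(s^3 + 6.7*s^2 + 26.15*s + 42.869)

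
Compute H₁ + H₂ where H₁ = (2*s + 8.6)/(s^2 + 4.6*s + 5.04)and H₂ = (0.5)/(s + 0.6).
Parallel: H = H₁ + H₂ = (n₁·d₂ + n₂·d₁)/(d₁·d₂).
n₁·d₂ = 2*s^2 + 9.8*s + 5.16. n₂·d₁ = 0.5*s^2 + 2.3*s + 2.52. Sum = 2.5*s^2 + 12.1*s + 7.68. d₁·d₂ = s^3 + 5.2*s^2 + 7.8*s + 3.024.
H(s) = (2.5*s^2 + 12.1*s + 7.68)/(s^3 + 5.2*s^2 + 7.8*s + 3.024)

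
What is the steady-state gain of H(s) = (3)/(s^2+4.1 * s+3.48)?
DC gain = H(0) = num(0)/den(0) = 3/3.48 = 0.8621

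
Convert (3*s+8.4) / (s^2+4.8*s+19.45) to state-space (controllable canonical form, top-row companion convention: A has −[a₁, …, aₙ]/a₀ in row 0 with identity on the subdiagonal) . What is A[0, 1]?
Reachable canonical form for den = s^2 + 4.8*s + 19.45: top row of A = -[a₁,a₂,...,aₙ]/a₀, ones on the subdiagonal, zeros elsewhere.
A = [[-4.8, -19.45], [1, 0]].
A[0,1] = -19.45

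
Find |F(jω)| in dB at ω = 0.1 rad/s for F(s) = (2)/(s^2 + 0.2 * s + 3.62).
Substitute s = j*0.1: F(j0.1) = 0.554 - 0.00306925j.
|F(j0.1)| = sqrt(Re² + Im²) = 0.554.
20*log₁₀(0.554) = -5.13 dB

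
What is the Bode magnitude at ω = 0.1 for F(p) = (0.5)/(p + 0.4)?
Substitute p = j*0.1: F(j0.1) = 1.17647 - 0.294118j.
|F(j0.1)| = sqrt(Re² + Im²) = 1.213.
20*log₁₀(1.213) = 1.67 dB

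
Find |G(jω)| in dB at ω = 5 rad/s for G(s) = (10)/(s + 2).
Substitute s = j*5: G(j5) = 0.689655 - 1.72414j.
|G(j5)| = sqrt(Re² + Im²) = 1.857.
20*log₁₀(1.857) = 5.38 dB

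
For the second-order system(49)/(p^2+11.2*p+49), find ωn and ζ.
Standard form: ωn²/(p²+2ζωn·p+ωn²).
const=49=ωn² → ωn=7, p coeff=11.2=2ζωn → ζ=0.8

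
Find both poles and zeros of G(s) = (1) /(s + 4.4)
Set denominator = 0: s + 4.4 = 0 → Poles: -4.4
Numerator is a nonzero constant (1) → Zeros: none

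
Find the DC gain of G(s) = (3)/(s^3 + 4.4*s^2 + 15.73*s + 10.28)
DC gain = G(0) = num(0)/den(0) = 3/10.28 = 0.2918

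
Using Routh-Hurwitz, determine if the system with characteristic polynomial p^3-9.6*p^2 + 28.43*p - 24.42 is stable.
Routh array:
p^3: [1, 28.43]; p^2: [-9.6, -24.42]; p^1: [25.88625]; p^0: [-24.42]
First column: [1, -9.6, 25.88625, -24.42]. Sign changes = 3.
No, unstable (3 RHP root(s))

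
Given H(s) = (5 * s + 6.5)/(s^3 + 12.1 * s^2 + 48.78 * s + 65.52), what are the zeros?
Set numerator = 0: 5*s + 6.5 = 0 → Zeros: -1.3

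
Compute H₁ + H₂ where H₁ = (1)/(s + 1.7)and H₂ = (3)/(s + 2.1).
Parallel: H = H₁ + H₂ = (n₁·d₂ + n₂·d₁)/(d₁·d₂).
n₁·d₂ = s + 2.1. n₂·d₁ = 3*s + 5.1. Sum = 4*s + 7.2. d₁·d₂ = s^2 + 3.8*s + 3.57.
H(s) = (4*s + 7.2)/(s^2 + 3.8*s + 3.57)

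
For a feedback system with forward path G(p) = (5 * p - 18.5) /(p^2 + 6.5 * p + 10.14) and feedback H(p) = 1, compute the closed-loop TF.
Closed-loop T = G/(1+GH).
Numerator: G_num * H_den = 5*p - 18.5.
Denominator: G_den * H_den + G_num * H_num = (p^2 + 6.5*p + 10.14) + (5*p - 18.5) = p^2 + 11.5*p - 8.36.
T(p) = (5*p - 18.5)/(p^2 + 11.5*p - 8.36)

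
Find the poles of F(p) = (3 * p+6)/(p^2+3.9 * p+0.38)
Set denominator = 0: p^2 + 3.9*p + 0.38 = (p + 3.8)(p + 0.1) = 0 → Poles: -0.1, -3.8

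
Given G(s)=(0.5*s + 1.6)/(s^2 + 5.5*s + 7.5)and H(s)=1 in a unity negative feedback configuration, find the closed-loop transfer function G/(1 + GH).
Closed-loop T = G/(1+GH).
Numerator: G_num * H_den = 0.5*s + 1.6.
Denominator: G_den * H_den + G_num * H_num = (s^2 + 5.5*s + 7.5) + (0.5*s + 1.6) = s^2 + 6*s + 9.1.
T(s) = (0.5*s + 1.6)/(s^2 + 6*s + 9.1)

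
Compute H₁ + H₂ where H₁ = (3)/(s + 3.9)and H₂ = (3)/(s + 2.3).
Parallel: H = H₁ + H₂ = (n₁·d₂ + n₂·d₁)/(d₁·d₂).
n₁·d₂ = 3*s + 6.9. n₂·d₁ = 3*s + 11.7. Sum = 6*s + 18.6. d₁·d₂ = s^2 + 6.2*s + 8.97.
H(s) = (6*s + 18.6)/(s^2 + 6.2*s + 8.97)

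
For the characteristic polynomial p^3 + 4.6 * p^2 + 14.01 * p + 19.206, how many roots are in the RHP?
p^3 + 4.6*p^2 + 14.01*p + 19.206 = (p + 2.2)(p^2 + 2.4*p + 8.73). Poles: -1.2 + 2.7j, -1.2 - 2.7j, -2.2. RHP poles (Re>0): 0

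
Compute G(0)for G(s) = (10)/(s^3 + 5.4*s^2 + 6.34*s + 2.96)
DC gain = G(0) = num(0)/den(0) = 10/2.96 = 3.378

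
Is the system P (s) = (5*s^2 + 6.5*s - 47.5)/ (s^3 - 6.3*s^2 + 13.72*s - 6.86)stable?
Denominator: s^3 - 6.3*s^2 + 13.72*s - 6.86 = (s - 0.7)(s^2 - 5.6*s + 9.8). Poles: 0.7, 2.8 + 1.4j, 2.8 - 1.4j. All Re(p)<0: No (unstable)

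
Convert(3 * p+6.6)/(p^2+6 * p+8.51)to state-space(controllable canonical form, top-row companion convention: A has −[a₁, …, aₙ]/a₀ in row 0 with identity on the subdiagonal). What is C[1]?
Reachable canonical form: C = numerator coefficients (right-aligned, zero-padded to length n).
num = 3*p + 6.6, C = [[3, 6.6]].
C[1] = 6.6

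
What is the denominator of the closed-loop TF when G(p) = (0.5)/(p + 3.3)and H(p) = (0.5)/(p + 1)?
Characteristic poly = G_den * H_den + G_num * H_num = (p^2 + 4.3*p + 3.3) + (0.25) = p^2 + 4.3*p + 3.55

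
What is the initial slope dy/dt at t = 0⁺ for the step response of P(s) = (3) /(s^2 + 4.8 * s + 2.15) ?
IVT: y'(0⁺) = lim_{s→∞} s²·Y(s) = lim_{s→∞} s·P(s).
deg(num) = 0, deg(den) = 2, relative degree = 2 ≥ 2, so s·P(s) → 0. Initial slope = 0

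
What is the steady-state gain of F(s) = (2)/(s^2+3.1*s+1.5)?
DC gain = F(0) = num(0)/den(0) = 2/1.5 = 1.333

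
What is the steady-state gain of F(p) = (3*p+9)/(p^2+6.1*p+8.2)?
DC gain = F(0) = num(0)/den(0) = 9/8.2 = 1.098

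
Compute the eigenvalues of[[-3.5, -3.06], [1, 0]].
Eigenvalues solve det(λI - A) = 0.
Characteristic polynomial: λ^2 + 3.5*λ + 3.06 = 0.
Factor: (λ + 1.7)(λ + 1.8) = 0.
Roots: -1.7, -1.8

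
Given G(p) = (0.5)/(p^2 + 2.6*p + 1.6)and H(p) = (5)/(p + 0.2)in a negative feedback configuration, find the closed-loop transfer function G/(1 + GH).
Closed-loop T = G/(1+GH).
Numerator: G_num * H_den = 0.5*p + 0.1.
Denominator: G_den * H_den + G_num * H_num = (p^3 + 2.8*p^2 + 2.12*p + 0.32) + (2.5) = p^3 + 2.8*p^2 + 2.12*p + 2.82.
T(p) = (0.5*p + 0.1)/(p^3 + 2.8*p^2 + 2.12*p + 2.82)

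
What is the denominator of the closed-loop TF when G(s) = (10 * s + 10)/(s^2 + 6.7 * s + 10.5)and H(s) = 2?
Characteristic poly = G_den * H_den + G_num * H_num = (s^2 + 6.7*s + 10.5) + (20*s + 20) = s^2 + 26.7*s + 30.5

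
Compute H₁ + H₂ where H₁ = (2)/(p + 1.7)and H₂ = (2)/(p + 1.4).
Parallel: H = H₁ + H₂ = (n₁·d₂ + n₂·d₁)/(d₁·d₂).
n₁·d₂ = 2*p + 2.8. n₂·d₁ = 2*p + 3.4. Sum = 4*p + 6.2. d₁·d₂ = p^2 + 3.1*p + 2.38.
H(p) = (4*p + 6.2)/(p^2 + 3.1*p + 2.38)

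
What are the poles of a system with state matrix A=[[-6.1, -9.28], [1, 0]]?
Eigenvalues solve det(λI - A) = 0.
Characteristic polynomial: λ^2 + 6.1*λ + 9.28 = 0.
Factor: (λ + 2.9)(λ + 3.2) = 0.
Roots: -2.9, -3.2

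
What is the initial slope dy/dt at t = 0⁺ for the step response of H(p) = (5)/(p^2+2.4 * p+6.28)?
IVT: y'(0⁺) = lim_{p→∞} p²·Y(p) = lim_{p→∞} p·H(p).
deg(num) = 0, deg(den) = 2, relative degree = 2 ≥ 2, so p·H(p) → 0. Initial slope = 0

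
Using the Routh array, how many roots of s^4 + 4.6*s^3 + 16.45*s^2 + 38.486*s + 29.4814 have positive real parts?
Routh array:
s^4: [1, 16.45, 29.4814]; s^3: [4.6, 38.486]; s^2: [8.08348, 29.4814]; s^1: [21.7093]; s^0: [29.4814]
First column: [1, 4.6, 8.08348, 21.7093, 29.4814]. Sign changes = RHP roots = 0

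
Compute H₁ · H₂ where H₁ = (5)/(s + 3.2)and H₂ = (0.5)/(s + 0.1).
Series: H = H₁ · H₂ = (n₁·n₂)/(d₁·d₂).
Num: n₁·n₂ = 2.5. Den: d₁·d₂ = s^2 + 3.3*s + 0.32.
H(s) = (2.5)/(s^2 + 3.3*s + 0.32)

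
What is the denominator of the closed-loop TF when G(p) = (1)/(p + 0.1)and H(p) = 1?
Characteristic poly = G_den * H_den + G_num * H_num = (p + 0.1) + (1) = p + 1.1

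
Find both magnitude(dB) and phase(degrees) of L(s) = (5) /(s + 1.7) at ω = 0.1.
Substitute s = j*0.1: L(j0.1) = 2.93103 - 0.172414j.
|L| = 20*log₁₀(sqrt(Re²+Im²)) = 9.36 dB.
∠L = atan2(Im, Re) = -3.37°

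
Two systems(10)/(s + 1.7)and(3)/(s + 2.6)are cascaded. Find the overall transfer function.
Series: H = H₁ · H₂ = (n₁·n₂)/(d₁·d₂).
Num: n₁·n₂ = 30. Den: d₁·d₂ = s^2 + 4.3*s + 4.42.
H(s) = (30)/(s^2 + 4.3*s + 4.42)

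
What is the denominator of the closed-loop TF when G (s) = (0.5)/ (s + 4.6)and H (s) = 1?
Characteristic poly = G_den * H_den + G_num * H_num = (s + 4.6) + (0.5) = s + 5.1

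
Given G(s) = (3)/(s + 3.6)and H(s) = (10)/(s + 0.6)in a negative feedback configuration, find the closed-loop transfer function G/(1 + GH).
Closed-loop T = G/(1+GH).
Numerator: G_num * H_den = 3*s + 1.8.
Denominator: G_den * H_den + G_num * H_num = (s^2 + 4.2*s + 2.16) + (30) = s^2 + 4.2*s + 32.16.
T(s) = (3*s + 1.8)/(s^2 + 4.2*s + 32.16)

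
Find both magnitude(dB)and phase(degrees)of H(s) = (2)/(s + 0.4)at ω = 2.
Substitute s = j*2: H(j2) = 0.192308 - 0.961538j.
|H| = 20*log₁₀(sqrt(Re²+Im²)) = -0.17 dB.
∠H = atan2(Im, Re) = -78.69°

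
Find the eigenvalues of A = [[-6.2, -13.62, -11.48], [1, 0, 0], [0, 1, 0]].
Eigenvalues solve det(λI - A) = 0.
Characteristic polynomial: λ^3 + 6.2*λ^2 + 13.62*λ + 11.48 = 0.
Factor: (λ + 2.8)(λ^2 + 3.4*λ + 4.1) = 0.
Roots: -1.7 + 1.1j, -1.7 - 1.1j, -2.8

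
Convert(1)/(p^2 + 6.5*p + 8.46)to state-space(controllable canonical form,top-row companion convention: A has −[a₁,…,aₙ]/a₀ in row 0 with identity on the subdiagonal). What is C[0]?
Reachable canonical form: C = numerator coefficients (right-aligned, zero-padded to length n).
num = 1, C = [[0, 1]].
C[0] = 0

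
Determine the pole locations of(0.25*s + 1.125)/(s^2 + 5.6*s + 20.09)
Set denominator = 0: s^2 + 5.6*s + 20.09 = 0 → Poles: -2.8 + 3.5j, -2.8 - 3.5j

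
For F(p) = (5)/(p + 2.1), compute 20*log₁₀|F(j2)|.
Substitute p = j*2: F(j2) = 1.24851 - 1.18906j.
|F(j2)| = sqrt(Re² + Im²) = 1.724.
20*log₁₀(1.724) = 4.73 dB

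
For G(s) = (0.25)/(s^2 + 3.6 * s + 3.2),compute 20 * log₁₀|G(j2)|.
Substitute s = j*2: G(j2) = -0.00381098 - 0.0342988j.
|G(j2)| = sqrt(Re² + Im²) = 0.03451.
20*log₁₀(0.03451) = -29.24 dB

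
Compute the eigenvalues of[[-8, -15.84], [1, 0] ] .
Eigenvalues solve det(λI - A) = 0.
Characteristic polynomial: λ^2 + 8*λ + 15.84 = 0.
Factor: (λ + 4.4)(λ + 3.6) = 0.
Roots: -3.6, -4.4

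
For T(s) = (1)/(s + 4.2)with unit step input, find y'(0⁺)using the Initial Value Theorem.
IVT: y'(0⁺) = lim_{s→∞} s²·Y(s) = lim_{s→∞} s·T(s).
deg(num) = 0, deg(den) = 1, relative degree = 1, so s·T(s) → (leading num)/(leading den) = 1/1 = 1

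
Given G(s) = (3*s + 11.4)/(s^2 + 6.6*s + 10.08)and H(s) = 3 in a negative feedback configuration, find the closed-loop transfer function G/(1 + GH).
Closed-loop T = G/(1+GH).
Numerator: G_num * H_den = 3*s + 11.4.
Denominator: G_den * H_den + G_num * H_num = (s^2 + 6.6*s + 10.08) + (9*s + 34.2) = s^2 + 15.6*s + 44.28.
T(s) = (3*s + 11.4)/(s^2 + 15.6*s + 44.28)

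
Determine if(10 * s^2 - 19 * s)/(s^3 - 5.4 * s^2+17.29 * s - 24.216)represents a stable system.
Denominator: s^3 - 5.4*s^2 + 17.29*s - 24.216 = (s - 2.4)(s^2 - 3*s + 10.09). Poles: 1.5 + 2.8j, 1.5 - 2.8j, 2.4. All Re(p)<0: No (unstable)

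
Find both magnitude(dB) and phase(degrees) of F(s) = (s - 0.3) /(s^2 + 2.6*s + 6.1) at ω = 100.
Substitute s = j*100: F(j100) = 0.000290139 - 0.00999856j.
|F| = 20*log₁₀(sqrt(Re²+Im²)) = -40.00 dB.
∠F = atan2(Im, Re) = -88.34°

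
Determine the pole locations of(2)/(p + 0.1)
Set denominator = 0: p + 0.1 = 0 → Poles: -0.1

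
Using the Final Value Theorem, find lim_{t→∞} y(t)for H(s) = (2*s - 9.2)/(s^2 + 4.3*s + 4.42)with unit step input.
FVT: lim_{t→∞} y(t) = lim_{s→0} s*Y(s) where Y(s) = H(s)/s.
= lim_{s→0} H(s) = H(0) = num(0)/den(0) = -9.2/4.42 = -2.081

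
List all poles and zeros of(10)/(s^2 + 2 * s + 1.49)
Set denominator = 0: s^2 + 2*s + 1.49 = 0 → Poles: -1 + 0.7j, -1 - 0.7j
Numerator is a nonzero constant (10) → Zeros: none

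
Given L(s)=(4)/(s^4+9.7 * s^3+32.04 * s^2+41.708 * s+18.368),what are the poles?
Set denominator = 0: s^4 + 9.7*s^3 + 32.04*s^2 + 41.708*s + 18.368 = (s + 1)(s + 1.4)(s + 4.1)(s + 3.2) = 0 → Poles: -1, -1.4, -3.2, -4.1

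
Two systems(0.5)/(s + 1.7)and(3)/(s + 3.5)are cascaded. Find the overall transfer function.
Series: H = H₁ · H₂ = (n₁·n₂)/(d₁·d₂).
Num: n₁·n₂ = 1.5. Den: d₁·d₂ = s^2 + 5.2*s + 5.95.
H(s) = (1.5)/(s^2 + 5.2*s + 5.95)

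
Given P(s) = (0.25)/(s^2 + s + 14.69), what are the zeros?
Numerator is a nonzero constant (0.25) → Zeros: none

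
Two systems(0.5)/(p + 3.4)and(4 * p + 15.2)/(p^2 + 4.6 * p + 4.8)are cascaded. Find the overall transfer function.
Series: H = H₁ · H₂ = (n₁·n₂)/(d₁·d₂).
Num: n₁·n₂ = 2*p + 7.6. Den: d₁·d₂ = p^3 + 8*p^2 + 20.44*p + 16.32.
H(p) = (2*p + 7.6)/(p^3 + 8*p^2 + 20.44*p + 16.32)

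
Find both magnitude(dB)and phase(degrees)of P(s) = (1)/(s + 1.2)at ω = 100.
Substitute s = j*100: P(j100) = 0.000119983 - 0.00999856j.
|P| = 20*log₁₀(sqrt(Re²+Im²)) = -40.00 dB.
∠P = atan2(Im, Re) = -89.31°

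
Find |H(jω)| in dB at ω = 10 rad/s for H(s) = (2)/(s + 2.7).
Substitute s = j*10: H(j10) = 0.0503309 - 0.186411j.
|H(j10)| = sqrt(Re² + Im²) = 0.1931.
20*log₁₀(0.1931) = -14.28 dB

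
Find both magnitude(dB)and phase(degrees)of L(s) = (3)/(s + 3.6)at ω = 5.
Substitute s = j*5: L(j5) = 0.28451 - 0.395153j.
|L| = 20*log₁₀(sqrt(Re²+Im²)) = -6.25 dB.
∠L = atan2(Im, Re) = -54.25°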